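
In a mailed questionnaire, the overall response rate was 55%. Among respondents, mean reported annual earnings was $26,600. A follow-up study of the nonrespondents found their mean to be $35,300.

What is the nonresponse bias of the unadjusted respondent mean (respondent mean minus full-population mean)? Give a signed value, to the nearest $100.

Nonresponse fraction = 1 − 0.55 = 0.45.
Bias = (nonresponse fraction) × (respondent mean − nonrespondent mean)
     = 0.45 × (26,600 − 35,300) = 0.45 × -8700 = -3915.

-$3,900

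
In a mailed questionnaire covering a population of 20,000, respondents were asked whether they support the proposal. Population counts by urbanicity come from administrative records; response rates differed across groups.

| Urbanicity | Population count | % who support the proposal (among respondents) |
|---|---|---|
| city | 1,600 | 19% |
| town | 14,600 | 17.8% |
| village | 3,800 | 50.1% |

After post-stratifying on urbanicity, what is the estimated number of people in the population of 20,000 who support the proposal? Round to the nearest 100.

4,800

Each cell contributes its population count × the respondent rate:
  city: 1,600 × 19% = 304
  town: 14,600 × 17.8% = 2598.8
  village: 3,800 × 50.1% = 1903.8
Estimated total = 4806.6 → 4,800.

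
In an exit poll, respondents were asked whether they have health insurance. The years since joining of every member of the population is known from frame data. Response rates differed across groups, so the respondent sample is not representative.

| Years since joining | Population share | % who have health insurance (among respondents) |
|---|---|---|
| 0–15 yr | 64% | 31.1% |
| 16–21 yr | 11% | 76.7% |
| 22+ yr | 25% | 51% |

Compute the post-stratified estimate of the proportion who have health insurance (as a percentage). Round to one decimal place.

41.1%

Each cell contributes population-share × respondent value:
  0–15 yr: 0.64 × 31.1 = 19.904
  16–21 yr: 0.11 × 76.7 = 8.437
  22+ yr: 0.25 × 51 = 12.75
Post-stratified estimate = 41.091 → 41.1%.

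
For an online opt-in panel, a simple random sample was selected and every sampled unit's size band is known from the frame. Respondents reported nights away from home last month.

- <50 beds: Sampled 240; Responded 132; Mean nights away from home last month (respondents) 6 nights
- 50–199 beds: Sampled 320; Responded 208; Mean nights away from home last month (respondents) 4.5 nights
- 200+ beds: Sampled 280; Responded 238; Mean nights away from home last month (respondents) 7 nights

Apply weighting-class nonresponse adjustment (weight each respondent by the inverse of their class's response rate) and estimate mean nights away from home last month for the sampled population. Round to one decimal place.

Class response rates: <50 beds 132/240 = 55%, 50–199 beds 208/320 = 65%, 200+ beds 238/280 = 85%.
With weight = n_sampled/n_responded per class, the weighted class total is n_sampled:
  <50 beds: 240 × 6 = 1440
  50–199 beds: 320 × 4.5 = 1440
  200+ beds: 280 × 7 = 1960
Adjusted estimate = 4840 / 840 = 5.7619 → 5.8.

5.8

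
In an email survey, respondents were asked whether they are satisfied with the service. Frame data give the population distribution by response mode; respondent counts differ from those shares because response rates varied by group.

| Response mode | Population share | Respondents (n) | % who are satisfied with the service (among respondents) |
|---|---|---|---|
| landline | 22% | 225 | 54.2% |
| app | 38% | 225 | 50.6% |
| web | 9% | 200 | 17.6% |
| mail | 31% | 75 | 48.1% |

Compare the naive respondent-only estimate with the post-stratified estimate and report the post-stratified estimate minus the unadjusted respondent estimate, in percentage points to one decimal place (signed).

+5.3 percentage points

Without adjustment, the pooled respondent share is:
  (225/725)×54.2 + (225/725)×50.6 + (200/725)×17.6 + (75/725)×48.1 = 42.3552%
Post-stratifying to population shares instead:
  0.22×54.2 + 0.38×50.6 + 0.09×17.6 + 0.31×48.1 = 47.647%
Difference = 47.647 − 42.3552 = 5.2918 pp.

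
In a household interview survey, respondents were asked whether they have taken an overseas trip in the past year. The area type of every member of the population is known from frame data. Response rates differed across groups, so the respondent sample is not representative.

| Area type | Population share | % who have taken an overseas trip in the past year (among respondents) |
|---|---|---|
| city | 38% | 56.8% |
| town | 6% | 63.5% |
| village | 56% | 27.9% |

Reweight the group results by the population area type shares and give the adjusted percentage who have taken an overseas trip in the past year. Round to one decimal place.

Post-stratification weights by population share, not respondent share:
  city: 0.38 × 56.8 = 21.584
  town: 0.06 × 63.5 = 3.81
  village: 0.56 × 27.9 = 15.624
Post-stratified estimate = 41.018 → 41.0%.

41.0%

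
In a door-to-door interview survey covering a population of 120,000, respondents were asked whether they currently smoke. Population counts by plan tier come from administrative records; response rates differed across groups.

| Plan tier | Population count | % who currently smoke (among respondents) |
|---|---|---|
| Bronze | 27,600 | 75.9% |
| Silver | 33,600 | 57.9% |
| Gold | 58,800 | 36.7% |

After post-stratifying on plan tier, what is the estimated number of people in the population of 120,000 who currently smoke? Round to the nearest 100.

Apply each group's respondent rate to its population count:
  Bronze: 27,600 × 75.9% = 20948.4
  Silver: 33,600 × 57.9% = 19454.4
  Gold: 58,800 × 36.7% = 21579.6
Estimated total = 61982.4 → 62,000.

62,000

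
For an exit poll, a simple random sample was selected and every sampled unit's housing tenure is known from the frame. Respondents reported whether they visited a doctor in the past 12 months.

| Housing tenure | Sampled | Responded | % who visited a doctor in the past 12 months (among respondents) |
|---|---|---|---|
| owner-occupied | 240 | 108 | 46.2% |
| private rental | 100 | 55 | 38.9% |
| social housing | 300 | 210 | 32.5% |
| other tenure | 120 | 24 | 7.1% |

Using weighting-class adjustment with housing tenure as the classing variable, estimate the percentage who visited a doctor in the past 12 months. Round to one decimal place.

Response rates by class: owner-occupied 108/240 = 45%, private rental 55/100 = 55%, social housing 210/300 = 70%, other tenure 24/120 = 20%.
With weight = n_sampled/n_responded per class, the weighted class total is n_sampled:
  owner-occupied: 240 × 46.2 = 11,088
  private rental: 100 × 38.9 = 3890
  social housing: 300 × 32.5 = 9750
  other tenure: 120 × 7.1 = 852
Adjusted estimate = 25,580 / 760 = 33.6579 → 33.7%.

33.7%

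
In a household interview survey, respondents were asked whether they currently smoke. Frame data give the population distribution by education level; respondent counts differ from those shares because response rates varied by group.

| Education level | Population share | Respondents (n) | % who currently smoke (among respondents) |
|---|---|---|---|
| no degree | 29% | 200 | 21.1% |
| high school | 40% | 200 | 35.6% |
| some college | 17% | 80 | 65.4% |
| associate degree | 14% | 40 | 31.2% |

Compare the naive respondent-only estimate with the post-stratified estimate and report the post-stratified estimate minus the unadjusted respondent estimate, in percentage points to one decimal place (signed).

Without adjustment, the pooled respondent share is:
  (200/520)×21.1 + (200/520)×35.6 + (80/520)×65.4 + (40/520)×31.2 = 34.2692%
Post-stratifying to population shares instead:
  0.29×21.1 + 0.4×35.6 + 0.17×65.4 + 0.14×31.2 = 35.845%
Difference = 35.845 − 34.2692 = 1.5758 pp.

+1.6 percentage points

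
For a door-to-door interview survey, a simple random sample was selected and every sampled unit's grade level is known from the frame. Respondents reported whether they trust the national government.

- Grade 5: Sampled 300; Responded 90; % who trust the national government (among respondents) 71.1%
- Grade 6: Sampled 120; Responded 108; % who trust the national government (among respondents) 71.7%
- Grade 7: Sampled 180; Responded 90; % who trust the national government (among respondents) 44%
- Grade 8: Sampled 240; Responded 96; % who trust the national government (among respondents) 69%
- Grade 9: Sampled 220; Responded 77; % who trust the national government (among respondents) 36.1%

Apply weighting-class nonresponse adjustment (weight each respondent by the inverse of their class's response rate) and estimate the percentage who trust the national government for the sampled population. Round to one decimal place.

58.8%

Class response rates: Grade 5 90/300 = 30%, Grade 6 108/120 = 90%, Grade 7 90/180 = 50%, Grade 8 96/240 = 40%, Grade 9 77/220 = 35%.
With weight = n_sampled/n_responded per class, the weighted class total is n_sampled:
  Grade 5: 300 × 71.1 = 21,330
  Grade 6: 120 × 71.7 = 8604
  Grade 7: 180 × 44 = 7920
  Grade 8: 240 × 69 = 16,560
  Grade 9: 220 × 36.1 = 7942
Adjusted estimate = 62,356 / 1,060 = 58.8264 → 58.8%.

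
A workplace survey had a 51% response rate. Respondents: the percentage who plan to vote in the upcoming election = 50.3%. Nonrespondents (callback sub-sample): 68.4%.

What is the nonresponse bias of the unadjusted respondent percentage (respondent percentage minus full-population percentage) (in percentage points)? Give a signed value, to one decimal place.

Nonresponse fraction = 1 − 0.51 = 0.49.
Bias = (nonresponse fraction) × (respondent percentage − nonrespondent percentage)
     = 0.49 × (50.3 − 68.4) = 0.49 × -18.1 = -8.869.

-8.9 percentage points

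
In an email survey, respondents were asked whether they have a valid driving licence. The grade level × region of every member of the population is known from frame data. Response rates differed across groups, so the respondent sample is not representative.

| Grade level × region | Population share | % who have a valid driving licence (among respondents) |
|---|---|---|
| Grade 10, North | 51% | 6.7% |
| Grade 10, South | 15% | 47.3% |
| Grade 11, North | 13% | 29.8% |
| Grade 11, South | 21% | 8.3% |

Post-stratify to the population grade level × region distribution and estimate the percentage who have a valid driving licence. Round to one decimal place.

Weight each group's respondent value by its population share:
  Grade 10, North: 0.51 × 6.7 = 3.417
  Grade 10, South: 0.15 × 47.3 = 7.095
  Grade 11, North: 0.13 × 29.8 = 3.874
  Grade 11, South: 0.21 × 8.3 = 1.743
Post-stratified estimate = 16.129 → 16.1%.

16.1%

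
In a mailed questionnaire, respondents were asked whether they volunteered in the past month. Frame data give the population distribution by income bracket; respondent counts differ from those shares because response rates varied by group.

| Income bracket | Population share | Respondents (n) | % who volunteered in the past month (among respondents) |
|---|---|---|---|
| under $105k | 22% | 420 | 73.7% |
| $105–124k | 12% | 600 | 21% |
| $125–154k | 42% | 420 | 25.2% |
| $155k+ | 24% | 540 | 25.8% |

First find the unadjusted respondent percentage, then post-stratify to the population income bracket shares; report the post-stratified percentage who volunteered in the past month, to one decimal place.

35.5%

Naive respondent-only estimate (weights = respondent counts):
  (420/1980)×73.7 + (600/1980)×21 + (420/1980)×25.2 + (540/1980)×25.8 = 34.3788%
Reweighting by population income bracket shares:
  0.22×73.7 + 0.12×21 + 0.42×25.2 + 0.24×25.8 = 35.51%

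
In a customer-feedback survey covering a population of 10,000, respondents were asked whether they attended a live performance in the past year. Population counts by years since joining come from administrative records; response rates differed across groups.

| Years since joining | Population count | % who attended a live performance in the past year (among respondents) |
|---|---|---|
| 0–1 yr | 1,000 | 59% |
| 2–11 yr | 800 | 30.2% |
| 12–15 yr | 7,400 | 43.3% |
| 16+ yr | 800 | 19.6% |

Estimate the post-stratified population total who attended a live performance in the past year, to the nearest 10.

Estimated count per cell = population count × respondent percentage:
  0–1 yr: 1,000 × 59% = 590
  2–11 yr: 800 × 30.2% = 241.6
  12–15 yr: 7,400 × 43.3% = 3204.2
  16+ yr: 800 × 19.6% = 156.8
Estimated total = 4192.6 → 4,190.

4,190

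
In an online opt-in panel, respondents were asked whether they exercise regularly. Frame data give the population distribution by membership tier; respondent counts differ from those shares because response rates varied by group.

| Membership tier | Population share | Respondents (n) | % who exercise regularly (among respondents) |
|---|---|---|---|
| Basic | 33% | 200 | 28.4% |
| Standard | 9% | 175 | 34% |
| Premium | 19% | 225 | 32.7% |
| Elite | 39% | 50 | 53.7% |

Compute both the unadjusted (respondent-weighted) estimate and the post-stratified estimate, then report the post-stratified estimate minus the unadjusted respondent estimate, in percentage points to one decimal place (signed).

Unadjusted (pooled respondent) estimate weights by respondent counts:
  (200/650)×28.4 + (175/650)×34 + (225/650)×32.7 + (50/650)×53.7 = 33.3423%
Reweighting by population membership tier shares:
  0.33×28.4 + 0.09×34 + 0.19×32.7 + 0.39×53.7 = 39.588%
Difference = 39.588 − 33.3423 = 6.2457 pp.

+6.2 percentage points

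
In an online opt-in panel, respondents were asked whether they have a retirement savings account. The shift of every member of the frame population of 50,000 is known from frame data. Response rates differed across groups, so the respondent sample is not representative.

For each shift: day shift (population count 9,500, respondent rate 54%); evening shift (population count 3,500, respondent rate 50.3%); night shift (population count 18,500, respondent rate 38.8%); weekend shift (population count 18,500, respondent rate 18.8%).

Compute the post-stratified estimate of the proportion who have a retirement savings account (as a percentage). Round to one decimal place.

35.1%

Each cell contributes population-share × respondent value:
  day shift: (9,500/50,000) × 54 = 10.26
  evening shift: (3,500/50,000) × 50.3 = 3.521
  night shift: (18,500/50,000) × 38.8 = 14.356
  weekend shift: (18,500/50,000) × 18.8 = 6.956
Post-stratified estimate = 35.093 → 35.1%.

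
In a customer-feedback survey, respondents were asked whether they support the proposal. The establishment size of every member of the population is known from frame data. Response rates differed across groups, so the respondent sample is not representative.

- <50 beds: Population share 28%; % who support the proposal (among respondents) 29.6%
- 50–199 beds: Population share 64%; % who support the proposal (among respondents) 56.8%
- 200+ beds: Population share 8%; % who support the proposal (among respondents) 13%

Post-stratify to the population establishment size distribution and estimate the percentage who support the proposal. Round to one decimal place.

45.7%

Weight each group's respondent value by its population share:
  <50 beds: 0.28 × 29.6 = 8.288
  50–199 beds: 0.64 × 56.8 = 36.352
  200+ beds: 0.08 × 13 = 1.04
Post-stratified estimate = 45.68 → 45.7%.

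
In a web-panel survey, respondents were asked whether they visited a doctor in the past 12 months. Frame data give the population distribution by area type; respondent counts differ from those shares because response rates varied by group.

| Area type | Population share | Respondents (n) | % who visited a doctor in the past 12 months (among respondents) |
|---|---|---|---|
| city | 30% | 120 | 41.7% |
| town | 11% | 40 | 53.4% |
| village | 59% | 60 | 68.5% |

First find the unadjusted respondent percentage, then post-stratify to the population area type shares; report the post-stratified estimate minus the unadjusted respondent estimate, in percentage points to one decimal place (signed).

+7.7 percentage points

Without adjustment, the pooled respondent share is:
  (120/220)×41.7 + (40/220)×53.4 + (60/220)×68.5 = 51.1364%
Post-stratified estimate weights by population shares:
  0.3×41.7 + 0.11×53.4 + 0.59×68.5 = 58.799%
Difference = 58.799 − 51.1364 = 7.6626 pp.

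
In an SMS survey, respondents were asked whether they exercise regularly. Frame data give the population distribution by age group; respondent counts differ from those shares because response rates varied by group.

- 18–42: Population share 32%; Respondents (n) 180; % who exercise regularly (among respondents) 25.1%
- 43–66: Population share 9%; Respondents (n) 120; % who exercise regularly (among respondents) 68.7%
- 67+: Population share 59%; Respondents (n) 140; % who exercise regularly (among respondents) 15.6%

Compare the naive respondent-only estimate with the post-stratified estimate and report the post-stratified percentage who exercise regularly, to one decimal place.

Without adjustment, the pooled respondent share is:
  (180/440)×25.1 + (120/440)×68.7 + (140/440)×15.6 = 33.9682%
Reweighting by population age group shares:
  0.32×25.1 + 0.09×68.7 + 0.59×15.6 = 23.419%

23.4%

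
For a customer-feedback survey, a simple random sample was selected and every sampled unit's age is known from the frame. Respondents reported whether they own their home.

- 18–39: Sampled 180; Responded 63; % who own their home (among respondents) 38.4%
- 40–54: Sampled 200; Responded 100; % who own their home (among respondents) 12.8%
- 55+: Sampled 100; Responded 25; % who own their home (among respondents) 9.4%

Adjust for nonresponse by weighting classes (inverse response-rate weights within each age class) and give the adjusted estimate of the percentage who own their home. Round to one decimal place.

Class response rates: 18–39 63/180 = 35%, 40–54 100/200 = 50%, 55+ 25/100 = 25%.
Weighting each respondent by the inverse class response rate inflates each class back to its sampled size, so the class weight is n_sampled:
  18–39: 180 × 38.4 = 6912
  40–54: 200 × 12.8 = 2560
  55+: 100 × 9.4 = 940
Adjusted estimate = 10,412 / 480 = 21.6917 → 21.7%.

21.7%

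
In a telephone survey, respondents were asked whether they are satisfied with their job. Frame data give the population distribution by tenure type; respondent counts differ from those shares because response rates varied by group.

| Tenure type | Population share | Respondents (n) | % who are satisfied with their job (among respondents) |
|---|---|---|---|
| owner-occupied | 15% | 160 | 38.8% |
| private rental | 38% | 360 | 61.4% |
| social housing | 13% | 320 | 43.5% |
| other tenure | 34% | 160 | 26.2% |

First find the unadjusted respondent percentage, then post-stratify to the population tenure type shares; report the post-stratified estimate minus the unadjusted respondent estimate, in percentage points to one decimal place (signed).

-2.7 percentage points

Unadjusted (pooled respondent) estimate weights by respondent counts:
  (160/1000)×38.8 + (360/1000)×61.4 + (320/1000)×43.5 + (160/1000)×26.2 = 46.424%
Reweighting by population tenure type shares:
  0.15×38.8 + 0.38×61.4 + 0.13×43.5 + 0.34×26.2 = 43.715%
Difference = 43.715 − 46.424 = -2.709 pp.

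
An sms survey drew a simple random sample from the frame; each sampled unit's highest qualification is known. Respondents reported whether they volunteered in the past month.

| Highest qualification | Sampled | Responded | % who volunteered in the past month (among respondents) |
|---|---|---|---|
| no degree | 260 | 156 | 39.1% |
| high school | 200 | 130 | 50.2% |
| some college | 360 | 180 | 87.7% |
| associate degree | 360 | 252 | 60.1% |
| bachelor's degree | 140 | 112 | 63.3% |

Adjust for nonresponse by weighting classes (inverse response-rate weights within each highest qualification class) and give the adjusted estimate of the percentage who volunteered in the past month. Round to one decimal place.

62.3%

Class response rates: no degree 156/260 = 60%, high school 130/200 = 65%, some college 180/360 = 50%, associate degree 252/360 = 70%, bachelor's degree 112/140 = 80%.
Weighting each respondent by the inverse class response rate inflates each class back to its sampled size, so the class weight is n_sampled:
  no degree: 260 × 39.1 = 10,166
  high school: 200 × 50.2 = 10,040
  some college: 360 × 87.7 = 31,572
  associate degree: 360 × 60.1 = 21,636
  bachelor's degree: 140 × 63.3 = 8862
Adjusted estimate = 82,276 / 1,320 = 62.3303 → 62.3%.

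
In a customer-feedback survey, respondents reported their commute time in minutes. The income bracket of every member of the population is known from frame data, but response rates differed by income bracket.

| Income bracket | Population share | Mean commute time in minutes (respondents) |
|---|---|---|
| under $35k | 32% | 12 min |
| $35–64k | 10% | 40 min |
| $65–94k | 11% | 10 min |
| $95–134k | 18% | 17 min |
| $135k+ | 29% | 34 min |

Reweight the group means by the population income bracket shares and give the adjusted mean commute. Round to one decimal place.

Reweight to the known income bracket distribution:
  under $35k: 0.32 × 12 = 3.84
  $35–64k: 0.1 × 40 = 4
  $65–94k: 0.11 × 10 = 1.1
  $95–134k: 0.18 × 17 = 3.06
  $135k+: 0.29 × 34 = 9.86
Post-stratified estimate = 21.86 → 21.9.

21.9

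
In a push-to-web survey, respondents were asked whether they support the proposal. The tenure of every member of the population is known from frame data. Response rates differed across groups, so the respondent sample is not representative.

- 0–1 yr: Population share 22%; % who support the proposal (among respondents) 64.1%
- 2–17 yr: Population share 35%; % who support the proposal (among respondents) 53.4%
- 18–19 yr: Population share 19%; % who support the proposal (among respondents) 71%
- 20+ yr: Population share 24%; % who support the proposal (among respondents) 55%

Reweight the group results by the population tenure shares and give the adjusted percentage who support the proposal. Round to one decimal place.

Each cell contributes population-share × respondent value:
  0–1 yr: 0.22 × 64.1 = 14.102
  2–17 yr: 0.35 × 53.4 = 18.69
  18–19 yr: 0.19 × 71 = 13.49
  20+ yr: 0.24 × 55 = 13.2
Post-stratified estimate = 59.482 → 59.5%.

59.5%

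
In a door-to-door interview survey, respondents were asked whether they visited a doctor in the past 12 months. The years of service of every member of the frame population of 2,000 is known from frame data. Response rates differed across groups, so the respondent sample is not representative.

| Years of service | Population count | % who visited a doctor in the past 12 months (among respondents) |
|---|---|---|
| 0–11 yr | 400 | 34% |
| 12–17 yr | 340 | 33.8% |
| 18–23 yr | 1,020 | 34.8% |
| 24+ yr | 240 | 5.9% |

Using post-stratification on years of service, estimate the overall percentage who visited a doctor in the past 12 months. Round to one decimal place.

31.0%

Weight each group's respondent value by its population share:
  0–11 yr: (400/2,000) × 34 = 6.8
  12–17 yr: (340/2,000) × 33.8 = 5.746
  18–23 yr: (1,020/2,000) × 34.8 = 17.748
  24+ yr: (240/2,000) × 5.9 = 0.708
Post-stratified estimate = 31.002 → 31.0%.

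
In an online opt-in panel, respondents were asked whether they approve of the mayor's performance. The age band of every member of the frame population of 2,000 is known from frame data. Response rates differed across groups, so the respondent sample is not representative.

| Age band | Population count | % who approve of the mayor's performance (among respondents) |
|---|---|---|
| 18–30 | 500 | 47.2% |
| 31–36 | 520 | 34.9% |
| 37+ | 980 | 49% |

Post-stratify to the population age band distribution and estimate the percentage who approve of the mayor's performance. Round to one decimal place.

44.9%

Each cell contributes population-share × respondent value:
  18–30: (500/2,000) × 47.2 = 11.8
  31–36: (520/2,000) × 34.9 = 9.074
  37+: (980/2,000) × 49 = 24.01
Post-stratified estimate = 44.884 → 44.9%.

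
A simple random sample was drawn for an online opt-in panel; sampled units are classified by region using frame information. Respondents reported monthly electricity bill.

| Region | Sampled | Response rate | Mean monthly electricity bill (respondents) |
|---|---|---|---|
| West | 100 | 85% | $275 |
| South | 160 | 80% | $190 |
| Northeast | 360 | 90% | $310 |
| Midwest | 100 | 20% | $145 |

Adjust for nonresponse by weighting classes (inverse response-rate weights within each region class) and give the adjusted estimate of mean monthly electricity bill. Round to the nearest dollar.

Weighting each respondent by the inverse class response rate inflates each class back to its sampled size, so the class weight is n_sampled:
  West: 100 × 275 = 27,500
  South: 160 × 190 = 30,400
  Northeast: 360 × 310 = 111,600
  Midwest: 100 × 145 = 14,500
Adjusted estimate = 184,000 / 720 = 255.556 → $256.

$256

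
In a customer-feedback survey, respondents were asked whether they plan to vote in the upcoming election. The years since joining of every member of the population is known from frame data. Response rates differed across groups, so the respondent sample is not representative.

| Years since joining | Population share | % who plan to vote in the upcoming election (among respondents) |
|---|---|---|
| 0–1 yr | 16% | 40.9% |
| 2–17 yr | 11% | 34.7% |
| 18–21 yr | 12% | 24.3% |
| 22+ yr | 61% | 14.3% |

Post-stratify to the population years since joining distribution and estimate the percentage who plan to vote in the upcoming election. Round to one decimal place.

Post-stratification weights by population share, not respondent share:
  0–1 yr: 0.16 × 40.9 = 6.544
  2–17 yr: 0.11 × 34.7 = 3.817
  18–21 yr: 0.12 × 24.3 = 2.916
  22+ yr: 0.61 × 14.3 = 8.723
Post-stratified estimate = 22 → 22.0%.

22.0%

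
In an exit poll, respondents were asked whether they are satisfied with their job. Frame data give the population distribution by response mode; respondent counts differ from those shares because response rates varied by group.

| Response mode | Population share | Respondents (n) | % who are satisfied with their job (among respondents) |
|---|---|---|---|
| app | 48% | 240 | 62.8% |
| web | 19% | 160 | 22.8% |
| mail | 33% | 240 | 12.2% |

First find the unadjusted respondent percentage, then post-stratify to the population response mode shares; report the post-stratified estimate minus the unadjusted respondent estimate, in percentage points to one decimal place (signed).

+4.7 percentage points

Unadjusted (pooled respondent) estimate weights by respondent counts:
  (240/640)×62.8 + (160/640)×22.8 + (240/640)×12.2 = 33.825%
Reweighting by population response mode shares:
  0.48×62.8 + 0.19×22.8 + 0.33×12.2 = 38.502%
Difference = 38.502 − 33.825 = 4.677 pp.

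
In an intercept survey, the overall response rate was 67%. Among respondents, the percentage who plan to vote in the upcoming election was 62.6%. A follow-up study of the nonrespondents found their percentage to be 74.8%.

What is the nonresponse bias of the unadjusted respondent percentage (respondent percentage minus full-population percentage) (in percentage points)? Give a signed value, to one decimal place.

Nonresponse fraction = 1 − 0.67 = 0.33.
Bias = (nonresponse fraction) × (respondent percentage − nonrespondent percentage)
     = 0.33 × (62.6 − 74.8) = 0.33 × -12.2 = -4.026.

-4.0 percentage points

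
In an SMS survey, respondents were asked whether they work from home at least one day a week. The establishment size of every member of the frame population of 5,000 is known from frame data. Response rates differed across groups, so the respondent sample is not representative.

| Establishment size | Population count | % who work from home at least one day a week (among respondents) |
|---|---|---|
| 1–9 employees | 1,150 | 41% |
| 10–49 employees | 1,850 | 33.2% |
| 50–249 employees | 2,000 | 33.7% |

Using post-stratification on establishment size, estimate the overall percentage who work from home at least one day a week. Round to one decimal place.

35.2%

Each cell contributes population-share × respondent value:
  1–9 employees: (1,150/5,000) × 41 = 9.43
  10–49 employees: (1,850/5,000) × 33.2 = 12.284
  50–249 employees: (2,000/5,000) × 33.7 = 13.48
Post-stratified estimate = 35.194 → 35.2%.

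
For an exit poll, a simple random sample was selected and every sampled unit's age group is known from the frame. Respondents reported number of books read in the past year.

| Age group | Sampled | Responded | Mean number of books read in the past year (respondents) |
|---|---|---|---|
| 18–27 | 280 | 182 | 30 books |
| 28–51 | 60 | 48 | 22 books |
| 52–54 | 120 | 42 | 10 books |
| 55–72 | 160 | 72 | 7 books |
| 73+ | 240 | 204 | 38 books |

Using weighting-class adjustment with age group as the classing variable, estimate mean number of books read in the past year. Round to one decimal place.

24.6

Class response rates: 18–27 182/280 = 65%, 28–51 48/60 = 80%, 52–54 42/120 = 35%, 55–72 72/160 = 45%, 73+ 204/240 = 85%.
Weighting each respondent by the inverse class response rate inflates each class back to its sampled size, so the class weight is n_sampled:
  18–27: 280 × 30 = 8400
  28–51: 60 × 22 = 1320
  52–54: 120 × 10 = 1200
  55–72: 160 × 7 = 1120
  73+: 240 × 38 = 9120
Adjusted estimate = 21,160 / 860 = 24.6047 → 24.6.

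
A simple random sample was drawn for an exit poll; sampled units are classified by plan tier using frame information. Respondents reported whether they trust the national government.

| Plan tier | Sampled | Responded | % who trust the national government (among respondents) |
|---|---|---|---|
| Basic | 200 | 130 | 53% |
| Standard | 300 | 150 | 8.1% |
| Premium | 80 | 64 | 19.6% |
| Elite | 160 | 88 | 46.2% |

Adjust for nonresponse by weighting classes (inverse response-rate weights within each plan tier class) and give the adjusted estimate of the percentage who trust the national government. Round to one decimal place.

Response rates by class: Basic 130/200 = 65%, Standard 150/300 = 50%, Premium 64/80 = 80%, Elite 88/160 = 55%.
Inverse-response-rate weighting restores each class to its sampled count, so class totals weight by n_sampled:
  Basic: 200 × 53 = 10,600
  Standard: 300 × 8.1 = 2430
  Premium: 80 × 19.6 = 1568
  Elite: 160 × 46.2 = 7392
Adjusted estimate = 21,990 / 740 = 29.7162 → 29.7%.

29.7%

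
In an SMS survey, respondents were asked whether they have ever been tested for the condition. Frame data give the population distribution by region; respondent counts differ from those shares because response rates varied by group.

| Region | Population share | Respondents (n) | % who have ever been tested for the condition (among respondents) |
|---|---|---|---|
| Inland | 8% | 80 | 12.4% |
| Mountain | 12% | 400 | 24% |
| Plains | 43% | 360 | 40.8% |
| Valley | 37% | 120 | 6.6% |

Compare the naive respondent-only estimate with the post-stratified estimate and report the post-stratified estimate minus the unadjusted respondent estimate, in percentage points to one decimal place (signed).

-3.3 percentage points

Naive respondent-only estimate (weights = respondent counts):
  (80/960)×12.4 + (400/960)×24 + (360/960)×40.8 + (120/960)×6.6 = 27.1583%
Post-stratifying to population shares instead:
  0.08×12.4 + 0.12×24 + 0.43×40.8 + 0.37×6.6 = 23.858%
Difference = 23.858 − 27.1583 = -3.3003 pp.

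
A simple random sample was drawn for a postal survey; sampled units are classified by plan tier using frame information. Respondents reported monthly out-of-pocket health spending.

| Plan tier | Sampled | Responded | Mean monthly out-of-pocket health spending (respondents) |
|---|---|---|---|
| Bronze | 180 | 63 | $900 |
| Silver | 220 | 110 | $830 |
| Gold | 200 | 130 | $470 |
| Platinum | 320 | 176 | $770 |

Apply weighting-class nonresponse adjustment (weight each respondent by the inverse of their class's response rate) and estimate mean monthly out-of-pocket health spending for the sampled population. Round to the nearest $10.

$740

Class response rates: Bronze 63/180 = 35%, Silver 110/220 = 50%, Gold 130/200 = 65%, Platinum 176/320 = 55%.
Weighting each respondent by the inverse class response rate inflates each class back to its sampled size, so the class weight is n_sampled:
  Bronze: 180 × 900 = 162,000
  Silver: 220 × 830 = 182,600
  Gold: 200 × 470 = 94,000
  Platinum: 320 × 770 = 246,400
Adjusted estimate = 685,000 / 920 = 744.565 → $740.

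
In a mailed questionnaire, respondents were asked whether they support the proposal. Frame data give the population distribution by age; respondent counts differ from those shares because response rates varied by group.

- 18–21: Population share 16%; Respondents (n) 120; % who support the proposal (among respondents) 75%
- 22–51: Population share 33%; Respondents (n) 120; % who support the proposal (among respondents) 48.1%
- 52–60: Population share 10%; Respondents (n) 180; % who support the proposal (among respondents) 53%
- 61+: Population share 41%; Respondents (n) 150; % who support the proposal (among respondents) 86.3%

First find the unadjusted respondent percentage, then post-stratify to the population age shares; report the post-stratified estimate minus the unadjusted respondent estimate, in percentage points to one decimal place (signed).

+3.2 percentage points

Naive respondent-only estimate (weights = respondent counts):
  (120/570)×75 + (120/570)×48.1 + (180/570)×53 + (150/570)×86.3 = 65.3632%
Reweighting by population age shares:
  0.16×75 + 0.33×48.1 + 0.1×53 + 0.41×86.3 = 68.556%
Difference = 68.556 − 65.3632 = 3.1928 pp.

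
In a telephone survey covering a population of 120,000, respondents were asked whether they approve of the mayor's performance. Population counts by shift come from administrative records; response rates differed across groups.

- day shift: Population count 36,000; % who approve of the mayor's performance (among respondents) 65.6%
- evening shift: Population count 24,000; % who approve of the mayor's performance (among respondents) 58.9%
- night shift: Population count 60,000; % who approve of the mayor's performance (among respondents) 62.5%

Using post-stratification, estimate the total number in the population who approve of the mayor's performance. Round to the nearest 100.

Estimated count per cell = population count × respondent percentage:
  day shift: 36,000 × 65.6% = 23,616
  evening shift: 24,000 × 58.9% = 14,136
  night shift: 60,000 × 62.5% = 37,500
Estimated total = 75,252 → 75,300.

75,300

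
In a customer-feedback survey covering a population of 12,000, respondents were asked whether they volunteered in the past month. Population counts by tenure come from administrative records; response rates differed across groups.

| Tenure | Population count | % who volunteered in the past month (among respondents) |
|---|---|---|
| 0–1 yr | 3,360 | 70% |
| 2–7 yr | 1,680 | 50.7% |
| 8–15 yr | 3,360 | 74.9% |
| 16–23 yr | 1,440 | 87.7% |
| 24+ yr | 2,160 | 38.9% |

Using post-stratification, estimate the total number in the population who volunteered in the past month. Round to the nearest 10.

Each cell contributes its population count × the respondent rate:
  0–1 yr: 3,360 × 70% = 2352
  2–7 yr: 1,680 × 50.7% = 851.76
  8–15 yr: 3,360 × 74.9% = 2516.64
  16–23 yr: 1,440 × 87.7% = 1262.88
  24+ yr: 2,160 × 38.9% = 840.24
Estimated total = 7823.52 → 7,820.

7,820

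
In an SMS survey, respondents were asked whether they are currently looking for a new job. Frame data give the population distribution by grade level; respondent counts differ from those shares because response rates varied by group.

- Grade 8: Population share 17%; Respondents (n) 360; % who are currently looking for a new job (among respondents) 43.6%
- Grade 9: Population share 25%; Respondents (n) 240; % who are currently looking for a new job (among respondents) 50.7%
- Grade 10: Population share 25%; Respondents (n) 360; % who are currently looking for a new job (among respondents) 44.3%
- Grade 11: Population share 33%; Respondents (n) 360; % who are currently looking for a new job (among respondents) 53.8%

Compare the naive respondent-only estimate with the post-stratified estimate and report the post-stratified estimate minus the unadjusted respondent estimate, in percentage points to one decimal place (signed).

Unadjusted (pooled respondent) estimate weights by respondent counts:
  (360/1320)×43.6 + (240/1320)×50.7 + (360/1320)×44.3 + (360/1320)×53.8 = 47.8636%
Post-stratifying to population shares instead:
  0.17×43.6 + 0.25×50.7 + 0.25×44.3 + 0.33×53.8 = 48.916%
Difference = 48.916 − 47.8636 = 1.0524 pp.

+1.1 percentage points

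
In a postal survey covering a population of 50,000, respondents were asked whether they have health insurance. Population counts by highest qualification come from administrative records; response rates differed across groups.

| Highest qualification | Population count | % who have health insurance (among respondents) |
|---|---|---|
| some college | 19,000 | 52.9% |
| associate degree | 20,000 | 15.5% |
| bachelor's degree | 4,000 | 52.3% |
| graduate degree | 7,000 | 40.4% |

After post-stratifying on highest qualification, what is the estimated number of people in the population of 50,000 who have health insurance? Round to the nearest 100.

Estimated count per cell = population count × respondent percentage:
  some college: 19,000 × 52.9% = 10,051
  associate degree: 20,000 × 15.5% = 3100
  bachelor's degree: 4,000 × 52.3% = 2092
  graduate degree: 7,000 × 40.4% = 2828
Estimated total = 18,071 → 18,100.

18,100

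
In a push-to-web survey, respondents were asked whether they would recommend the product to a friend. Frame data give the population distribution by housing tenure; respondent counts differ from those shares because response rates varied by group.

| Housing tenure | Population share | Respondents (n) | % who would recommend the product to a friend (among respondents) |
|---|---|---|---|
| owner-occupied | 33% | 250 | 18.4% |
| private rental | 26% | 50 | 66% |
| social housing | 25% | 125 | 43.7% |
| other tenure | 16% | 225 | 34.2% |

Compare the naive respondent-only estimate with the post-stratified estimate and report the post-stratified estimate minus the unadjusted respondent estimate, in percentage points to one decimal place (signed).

Without adjustment, the pooled respondent share is:
  (250/650)×18.4 + (50/650)×66 + (125/650)×43.7 + (225/650)×34.2 = 32.3962%
Post-stratifying to population shares instead:
  0.33×18.4 + 0.26×66 + 0.25×43.7 + 0.16×34.2 = 39.629%
Difference = 39.629 − 32.3962 = 7.2328 pp.

+7.2 percentage points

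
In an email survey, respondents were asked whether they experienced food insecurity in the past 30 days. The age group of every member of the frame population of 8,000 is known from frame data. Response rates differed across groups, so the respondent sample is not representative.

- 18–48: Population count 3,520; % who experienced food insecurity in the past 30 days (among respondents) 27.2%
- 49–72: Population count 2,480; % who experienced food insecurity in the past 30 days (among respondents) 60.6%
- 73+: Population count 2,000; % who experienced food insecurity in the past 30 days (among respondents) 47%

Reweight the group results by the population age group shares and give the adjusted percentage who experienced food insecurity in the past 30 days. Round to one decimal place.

Weight each group's respondent value by its population share:
  18–48: (3,520/8,000) × 27.2 = 11.968
  49–72: (2,480/8,000) × 60.6 = 18.786
  73+: (2,000/8,000) × 47 = 11.75
Post-stratified estimate = 42.504 → 42.5%.

42.5%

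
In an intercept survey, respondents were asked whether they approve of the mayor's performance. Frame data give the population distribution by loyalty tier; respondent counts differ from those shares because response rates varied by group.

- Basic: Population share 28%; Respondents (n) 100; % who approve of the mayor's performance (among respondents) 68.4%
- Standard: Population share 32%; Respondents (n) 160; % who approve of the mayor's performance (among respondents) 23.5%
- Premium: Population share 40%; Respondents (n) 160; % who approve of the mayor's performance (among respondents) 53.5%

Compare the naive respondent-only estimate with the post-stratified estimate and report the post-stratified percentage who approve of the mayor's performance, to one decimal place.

48.1%

Without adjustment, the pooled respondent share is:
  (100/420)×68.4 + (160/420)×23.5 + (160/420)×53.5 = 45.619%
Reweighting by population loyalty tier shares:
  0.28×68.4 + 0.32×23.5 + 0.4×53.5 = 48.072%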